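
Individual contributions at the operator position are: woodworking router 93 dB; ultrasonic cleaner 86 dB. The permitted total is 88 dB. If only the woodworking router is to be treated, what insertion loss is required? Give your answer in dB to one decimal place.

The untreated sources together contribute 10^(86/10) = 3.981e+08, i.e. 86.00 dB.
To meet 88 dB overall, the treated woodworking router may contribute at most 10^(88/10) − 3.981e+08 = 2.329e+08, i.e. 83.67 dB.
So the woodworking router must be reduced from 93 to 83.67 dB: IL = 9.33 dB.

9.3 dB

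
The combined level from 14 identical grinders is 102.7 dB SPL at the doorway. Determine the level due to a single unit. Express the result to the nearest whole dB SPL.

91 dB SPL

14 equal contributions raise the level by 10·log₁₀ 14 = 11.461 dB, so each unit alone gives 102.7 − 11.461.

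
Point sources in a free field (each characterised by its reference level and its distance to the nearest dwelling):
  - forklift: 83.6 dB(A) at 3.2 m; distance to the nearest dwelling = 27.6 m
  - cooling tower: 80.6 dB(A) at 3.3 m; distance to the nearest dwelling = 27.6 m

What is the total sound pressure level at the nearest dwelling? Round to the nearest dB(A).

67 dB(A)

Apply inverse-square spreading to bring every level to the receiver, then sum 10^(L/10).
forklift: 83.6 − 20·log₁₀(27.6/3.2) = 83.6 − 18.72 = 64.88 dB(A).
cooling tower: 80.6 − 20·log₁₀(27.6/3.3) = 80.6 − 18.45 = 62.15 dB(A).
Σ 10^(L/10) = 4.721e+06 → L_total = 10·log₁₀(4.721e+06) = 66.74 dB(A).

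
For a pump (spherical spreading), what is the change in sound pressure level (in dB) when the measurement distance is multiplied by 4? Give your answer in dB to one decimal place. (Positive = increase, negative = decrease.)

-12.0 dB

Point-source spreading: ΔL = −20·log₁₀(r₂/r₁).
ΔL = −20·log₁₀(4) = -12.04 dB.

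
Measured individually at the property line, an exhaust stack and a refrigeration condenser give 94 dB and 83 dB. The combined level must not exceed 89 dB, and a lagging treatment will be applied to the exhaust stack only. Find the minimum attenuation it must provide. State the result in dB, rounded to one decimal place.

6.3 dB

Fixed contribution from the other source: Σ 10^(L/10) = 10^(83/10) = 1.995e+08 (83.00 dB).
The limit corresponds to 10^(89/10) = 7.943e+08; subtracting the fixed part leaves 5.948e+08 for the exhaust stack, i.e. 87.74 dB.
Required insertion loss = 94 − 87.74 = 6.26 dB.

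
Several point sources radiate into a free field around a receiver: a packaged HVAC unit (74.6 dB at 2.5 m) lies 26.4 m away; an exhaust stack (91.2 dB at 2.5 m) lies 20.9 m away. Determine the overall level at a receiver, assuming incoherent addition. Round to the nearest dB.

73 dB

First find each source's level at the receiver (point-source: −20·log₁₀(r/r_ref)), then combine on an intensity basis.
packaged HVAC unit: 74.6 − 20·log₁₀(26.4/2.5) = 74.6 − 20.47 = 54.13 dB.
exhaust stack: 91.2 − 20·log₁₀(20.9/2.5) = 91.2 − 18.44 = 72.76 dB.
Σ 10^(L/10) = 1.912e+07 → L_total = 10·log₁₀(1.912e+07) = 72.82 dB.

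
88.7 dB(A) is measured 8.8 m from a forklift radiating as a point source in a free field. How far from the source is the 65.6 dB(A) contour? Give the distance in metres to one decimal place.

125.7 m

Point-source spreading drops the level by 20·log₁₀(r₂/r₁); inverting, r₂/r₁ = 10^(ΔL/20).
r₂ = 8.8·10^((88.7−65.6)/20) = 8.8·10^(23.1/20) = 125.74 m.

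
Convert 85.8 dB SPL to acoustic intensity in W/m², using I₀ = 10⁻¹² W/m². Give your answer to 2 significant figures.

L = 10·log₁₀(I/I₀) ⇒ I = I₀·10^(L/10) = 10⁻¹² × 10^8.58.

0.00038 W/m²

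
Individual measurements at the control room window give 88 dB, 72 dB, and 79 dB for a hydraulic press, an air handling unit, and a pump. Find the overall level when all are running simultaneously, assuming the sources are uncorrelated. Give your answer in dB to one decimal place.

For uncorrelated sources the intensities add, so convert each level to linear form, sum, and take 10·log₁₀ of the total.
Σ 10^(L/10) = 10^(88/10) + 10^(72/10) + 10^(79/10) = 7.262e+08.
L_total = 10·log₁₀(7.262e+08) = 88.61 dB.

88.6 dB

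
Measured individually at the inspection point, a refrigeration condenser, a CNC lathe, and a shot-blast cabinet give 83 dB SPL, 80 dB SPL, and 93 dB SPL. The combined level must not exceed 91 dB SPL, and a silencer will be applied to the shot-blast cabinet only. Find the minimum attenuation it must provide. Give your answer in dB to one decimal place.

The untreated sources together contribute 10^(83/10) + 10^(80/10) = 2.995e+08, i.e. 84.76 dB SPL.
The limit corresponds to 10^(91/10) = 1.259e+09; subtracting the fixed part leaves 9.594e+08 for the shot-blast cabinet, i.e. 89.82 dB SPL.
Required insertion loss = 93 − 89.82 = 3.18 dB.

3.2 dB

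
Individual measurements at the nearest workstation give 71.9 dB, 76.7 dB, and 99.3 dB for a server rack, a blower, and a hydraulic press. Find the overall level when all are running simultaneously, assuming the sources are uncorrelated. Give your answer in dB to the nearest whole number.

For uncorrelated sources the intensities add, so convert each level to linear form, sum, and take 10·log₁₀ of the total.
Σ 10^(L/10) = 10^(71.9/10) + 10^(76.7/10) + 10^(99.3/10) = 8.574e+09.
L_total = 10·log₁₀(8.574e+09) = 99.33 dB.

99 dB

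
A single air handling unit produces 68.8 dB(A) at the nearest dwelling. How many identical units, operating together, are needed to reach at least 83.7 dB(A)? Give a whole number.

N identical sources give L₁ + 10·log₁₀ N, so require 10·log₁₀ N ≥ 83.7 − 68.8 = 14.9 dB.
N ≥ 10^(14.9/10) = 30.903, so N = 31.

31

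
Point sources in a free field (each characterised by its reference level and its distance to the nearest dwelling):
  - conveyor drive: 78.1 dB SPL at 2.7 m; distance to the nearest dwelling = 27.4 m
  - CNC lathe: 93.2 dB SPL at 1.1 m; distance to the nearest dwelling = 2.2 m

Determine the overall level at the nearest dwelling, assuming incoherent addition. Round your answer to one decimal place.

87.2 dB SPL

First find each source's level at the receiver (point-source: −20·log₁₀(r/r_ref)), then combine on an intensity basis.
conveyor drive: 78.1 − 20·log₁₀(27.4/2.7) = 78.1 − 20.13 = 57.97 dB SPL.
CNC lathe: 93.2 − 20·log₁₀(2.2/1.1) = 93.2 − 6.02 = 87.18 dB SPL.
Σ 10^(L/10) = 5.230e+08 → L_total = 10·log₁₀(5.230e+08) = 87.18 dB SPL.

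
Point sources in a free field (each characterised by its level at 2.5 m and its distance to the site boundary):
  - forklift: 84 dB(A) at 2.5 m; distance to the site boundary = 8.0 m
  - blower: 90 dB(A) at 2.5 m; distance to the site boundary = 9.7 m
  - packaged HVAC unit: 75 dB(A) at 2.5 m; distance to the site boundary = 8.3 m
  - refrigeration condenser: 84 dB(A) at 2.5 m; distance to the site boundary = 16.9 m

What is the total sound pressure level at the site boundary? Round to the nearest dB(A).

80 dB(A)

First find each source's level at the receiver (point-source: −20·log₁₀(r/r_ref)), then combine on an intensity basis.
forklift: 84 − 20·log₁₀(8.0/2.5) = 84 − 10.10 = 73.90 dB(A).
blower: 90 − 20·log₁₀(9.7/2.5) = 90 − 11.78 = 78.22 dB(A).
packaged HVAC unit: 75 − 20·log₁₀(8.3/2.5) = 75 − 10.42 = 64.58 dB(A).
refrigeration condenser: 84 − 20·log₁₀(16.9/2.5) = 84 − 16.60 = 67.40 dB(A).
Σ 10^(L/10) = 9.932e+07 → L_total = 10·log₁₀(9.932e+07) = 79.97 dB(A).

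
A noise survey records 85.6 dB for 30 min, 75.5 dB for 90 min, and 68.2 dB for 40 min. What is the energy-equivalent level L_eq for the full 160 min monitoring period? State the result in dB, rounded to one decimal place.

L_eq = 10·log₁₀[(1/T)·Σ tᵢ·10^(Lᵢ/10)] with T = 160 min.
Σ tᵢ·10^(Lᵢ/10) = 30·10^(85.6/10) + 90·10^(75.5/10) + 40·10^(68.2/10) = 1.435e+10.
L_eq = 10·log₁₀(1.435e+10/160) = 79.53 dB.

79.5 dB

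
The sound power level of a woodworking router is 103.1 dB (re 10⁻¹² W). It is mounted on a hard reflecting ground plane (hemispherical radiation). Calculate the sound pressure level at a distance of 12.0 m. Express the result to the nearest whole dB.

74 dB

Free-field hemispherical radiation: L_p = L_w − 10·log₁₀(2π·r²), r = 12.0 m.
2π·r² = 904.8 m², 10·log₁₀ of that is 29.565 dB.
L_p = 103.1 − 29.565 = 73.53 dB.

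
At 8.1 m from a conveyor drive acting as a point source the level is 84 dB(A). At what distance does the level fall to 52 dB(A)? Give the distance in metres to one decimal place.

322.5 m

The 32.0 dB drop corresponds to a distance ratio of 10^(32.0/20) for a point source.
r₂ = 8.1·10^((84−52)/20) = 8.1·10^(32.0/20) = 322.47 m.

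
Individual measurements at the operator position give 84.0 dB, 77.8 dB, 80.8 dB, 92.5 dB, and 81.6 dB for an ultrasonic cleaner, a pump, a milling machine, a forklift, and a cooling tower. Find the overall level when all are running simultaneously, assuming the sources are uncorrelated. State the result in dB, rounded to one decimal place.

93.7 dB

Incoherent sources combine by intensity addition: L_total = 10·log₁₀(Σ 10^(L_i/10)).
Σ 10^(L/10) = 10^(84.0/10) + 10^(77.8/10) + 10^(80.8/10) + 10^(92.5/10) + 10^(81.6/10) = 2.354e+09.
L_total = 10·log₁₀(2.354e+09) = 93.72 dB.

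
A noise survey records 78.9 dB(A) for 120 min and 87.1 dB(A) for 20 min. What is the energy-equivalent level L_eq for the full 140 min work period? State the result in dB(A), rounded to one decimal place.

Weight each interval's intensity by its duration and average over T = 140 min:
Σ tᵢ·10^(Lᵢ/10) = 120·10^(78.9/10) + 20·10^(87.1/10) = 1.957e+10.
L_eq = 10·log₁₀(1.957e+10/140) = 81.46 dB(A).

81.5 dB(A)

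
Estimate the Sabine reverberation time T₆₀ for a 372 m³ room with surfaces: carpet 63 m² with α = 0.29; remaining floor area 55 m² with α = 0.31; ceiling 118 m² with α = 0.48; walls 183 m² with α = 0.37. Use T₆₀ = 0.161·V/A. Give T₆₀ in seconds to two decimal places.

0.38 s

Summing Sᵢαᵢ: 63·0.29 + 55·0.31 + 118·0.48 + 183·0.37 = 159.67 m².
T₆₀ = 0.161·V/A = 0.161·372/159.67 = 0.375 s.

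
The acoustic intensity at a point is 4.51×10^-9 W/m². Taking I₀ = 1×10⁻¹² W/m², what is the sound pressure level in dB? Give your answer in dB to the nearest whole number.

37 dB

L = 10·log₁₀(I/I₀) = 10·log₁₀(4.51×10^-9/10⁻¹²) = 10·log₁₀(4.51×10^3).
L = 10·(0.6542 + 3) = 36.54 dB.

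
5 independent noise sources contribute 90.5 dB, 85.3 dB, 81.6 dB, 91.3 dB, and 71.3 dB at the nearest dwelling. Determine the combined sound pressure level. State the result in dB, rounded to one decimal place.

94.7 dB

For uncorrelated sources the intensities add, so convert each level to linear form, sum, and take 10·log₁₀ of the total.
Σ 10^(L/10) = 10^(90.5/10) + 10^(85.3/10) + 10^(81.6/10) + 10^(91.3/10) + 10^(71.3/10) = 2.968e+09.
L_total = 10·log₁₀(2.968e+09) = 94.72 dB.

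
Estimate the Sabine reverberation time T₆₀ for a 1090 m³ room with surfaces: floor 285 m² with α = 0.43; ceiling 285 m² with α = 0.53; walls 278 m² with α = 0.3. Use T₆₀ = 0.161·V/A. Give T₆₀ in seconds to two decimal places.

0.49 s

Summing Sᵢαᵢ: 285·0.43 + 285·0.53 + 278·0.3 = 357.00 m².
T₆₀ = 0.161 × 1090 / 357.00 = 0.492 s.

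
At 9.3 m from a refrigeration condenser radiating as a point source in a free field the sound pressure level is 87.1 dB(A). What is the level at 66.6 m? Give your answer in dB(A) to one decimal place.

Point-source attenuation: ΔL = 20·log₁₀(r₂/r₁) = 20·log₁₀(66.6/9.3) = 17.100 dB.
L₂ = 87.1 − 20·log₁₀(66.6/9.3) = 87.1 − 17.100 = 70.00 dB(A).

70.0 dB(A)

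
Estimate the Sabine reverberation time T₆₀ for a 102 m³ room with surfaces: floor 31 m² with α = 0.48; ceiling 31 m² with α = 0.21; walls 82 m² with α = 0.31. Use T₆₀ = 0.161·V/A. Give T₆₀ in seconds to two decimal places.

0.35 s

A = Σ Sᵢαᵢ = 31·0.48 + 31·0.21 + 82·0.31 = 46.81 m².
T₆₀ = 0.161 × 102 / 46.81 = 0.351 s.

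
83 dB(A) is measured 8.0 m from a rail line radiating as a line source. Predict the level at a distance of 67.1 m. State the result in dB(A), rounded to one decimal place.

73.8 dB(A)

For a line source, L₂ = L₁ − 10·log₁₀(r₂/r₁).
L₂ = 83 − 10·log₁₀(67.1/8.0) = 83 − 9.236 = 73.76 dB(A).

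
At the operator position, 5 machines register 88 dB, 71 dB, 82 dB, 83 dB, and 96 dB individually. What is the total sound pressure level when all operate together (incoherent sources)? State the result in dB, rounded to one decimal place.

97.0 dB

Incoherent sources combine by intensity addition: L_total = 10·log₁₀(Σ 10^(L_i/10)).
Σ 10^(L/10) = 10^(88/10) + 10^(71/10) + 10^(82/10) + 10^(83/10) + 10^(96/10) = 4.983e+09.
L_total = 10·log₁₀(4.983e+09) = 96.97 dB.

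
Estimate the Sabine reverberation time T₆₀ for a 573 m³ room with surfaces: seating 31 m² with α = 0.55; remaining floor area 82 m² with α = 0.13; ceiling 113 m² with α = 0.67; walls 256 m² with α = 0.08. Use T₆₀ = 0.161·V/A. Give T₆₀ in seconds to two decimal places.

0.74 s

Total absorption A = 31·0.55 + 82·0.13 + 113·0.67 + 256·0.08 = 123.90 m² sabins.
T₆₀ = 0.161·V/A = 0.161·573/123.90 = 0.745 s.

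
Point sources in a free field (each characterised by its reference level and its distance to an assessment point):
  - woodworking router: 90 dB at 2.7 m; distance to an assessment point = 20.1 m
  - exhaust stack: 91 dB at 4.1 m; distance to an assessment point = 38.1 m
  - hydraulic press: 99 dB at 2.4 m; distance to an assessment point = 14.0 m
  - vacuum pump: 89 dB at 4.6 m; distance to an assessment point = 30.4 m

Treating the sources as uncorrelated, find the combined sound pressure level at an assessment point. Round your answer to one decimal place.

Propagate each source to the receiver with L = L_ref − 20·log₁₀(r/r_ref), then add intensities.
woodworking router: 90 − 20·log₁₀(20.1/2.7) = 90 − 17.44 = 72.56 dB.
exhaust stack: 91 − 20·log₁₀(38.1/4.1) = 91 − 19.36 = 71.64 dB.
hydraulic press: 99 − 20·log₁₀(14.0/2.4) = 99 − 15.32 = 83.68 dB.
vacuum pump: 89 − 20·log₁₀(30.4/4.6) = 89 − 16.40 = 72.60 dB.
Σ 10^(L/10) = 2.842e+08 → L_total = 10·log₁₀(2.842e+08) = 84.54 dB.

84.5 dB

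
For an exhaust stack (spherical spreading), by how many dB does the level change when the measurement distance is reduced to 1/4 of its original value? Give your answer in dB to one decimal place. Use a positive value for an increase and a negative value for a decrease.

+12.0 dB

Point-source spreading: ΔL = −20·log₁₀(r₂/r₁).
ΔL = −20·log₁₀(0.25) = +12.04 dB.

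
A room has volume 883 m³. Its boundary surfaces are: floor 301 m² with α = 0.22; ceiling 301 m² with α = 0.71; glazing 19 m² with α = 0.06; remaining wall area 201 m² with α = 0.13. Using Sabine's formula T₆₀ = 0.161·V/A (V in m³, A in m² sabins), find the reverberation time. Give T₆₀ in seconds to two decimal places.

0.46 s

A = Σ Sᵢαᵢ = 301·0.22 + 301·0.71 + 19·0.06 + 201·0.13 = 307.20 m².
T₆₀ = 0.161·V/A = 0.161·883/307.20 = 0.463 s.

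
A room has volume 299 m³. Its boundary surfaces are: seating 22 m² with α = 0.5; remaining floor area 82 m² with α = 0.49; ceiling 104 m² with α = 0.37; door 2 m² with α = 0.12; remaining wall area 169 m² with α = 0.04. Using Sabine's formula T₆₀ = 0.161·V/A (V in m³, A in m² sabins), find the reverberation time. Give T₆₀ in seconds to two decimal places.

Total absorption A = 22·0.5 + 82·0.49 + 104·0.37 + 2·0.12 + 169·0.04 = 96.66 m² sabins.
T₆₀ = 0.161 × 299 / 96.66 = 0.498 s.

0.50 s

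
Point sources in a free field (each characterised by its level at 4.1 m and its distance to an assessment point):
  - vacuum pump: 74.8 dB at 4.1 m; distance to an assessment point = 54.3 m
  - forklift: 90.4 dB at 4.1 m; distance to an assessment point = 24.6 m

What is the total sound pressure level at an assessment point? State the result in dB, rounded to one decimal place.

74.9 dB

Propagate each source to the receiver with L = L_ref − 20·log₁₀(r/r_ref), then add intensities.
vacuum pump: 74.8 − 20·log₁₀(54.3/4.1) = 74.8 − 22.44 = 52.36 dB.
forklift: 90.4 − 20·log₁₀(24.6/4.1) = 90.4 − 15.56 = 74.84 dB.
Σ 10^(L/10) = 3.063e+07 → L_total = 10·log₁₀(3.063e+07) = 74.86 dB.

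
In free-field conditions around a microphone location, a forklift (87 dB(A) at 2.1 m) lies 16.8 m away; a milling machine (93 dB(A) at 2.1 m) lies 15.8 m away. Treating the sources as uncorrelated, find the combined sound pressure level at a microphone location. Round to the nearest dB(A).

76 dB(A)

Apply inverse-square spreading to bring every level to the receiver, then sum 10^(L/10).
forklift: 87 − 20·log₁₀(16.8/2.1) = 87 − 18.06 = 68.94 dB(A).
milling machine: 93 − 20·log₁₀(15.8/2.1) = 93 − 17.53 = 75.47 dB(A).
Σ 10^(L/10) = 4.308e+07 → L_total = 10·log₁₀(4.308e+07) = 76.34 dB(A).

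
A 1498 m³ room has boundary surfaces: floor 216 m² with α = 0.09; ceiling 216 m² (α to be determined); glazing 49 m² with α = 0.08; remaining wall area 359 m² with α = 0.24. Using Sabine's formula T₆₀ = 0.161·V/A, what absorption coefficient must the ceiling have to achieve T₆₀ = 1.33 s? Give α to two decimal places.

0.33

Required total absorption A = 0.161·1498/1.33 = 181.34 m².
Absorption from the other surfaces = 216·0.09 + 49·0.08 + 359·0.24 = 109.52 m², so the ceiling must supply 71.82 m² over 216 m².
α = 71.82/216 = 0.332.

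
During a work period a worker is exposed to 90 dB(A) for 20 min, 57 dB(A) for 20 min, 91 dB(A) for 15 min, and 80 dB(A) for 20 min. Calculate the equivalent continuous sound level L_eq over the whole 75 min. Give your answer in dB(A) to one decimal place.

Weight each interval's intensity by its duration and average over T = 75 min:
Σ tᵢ·10^(Lᵢ/10) = 20·10^(90/10) + 20·10^(57/10) + 15·10^(91/10) + 20·10^(80/10) = 4.089e+10.
L_eq = 10·log₁₀(4.089e+10/75) = 87.37 dB(A).

87.4 dB(A)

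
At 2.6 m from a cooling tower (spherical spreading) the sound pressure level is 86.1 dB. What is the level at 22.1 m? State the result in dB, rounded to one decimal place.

Spherical spreading from a point source gives a 20·log₁₀(r₂/r₁) drop.
L₂ = 86.1 − 20·log₁₀(22.1/2.6) = 86.1 − 18.588 = 67.51 dB.

67.5 dB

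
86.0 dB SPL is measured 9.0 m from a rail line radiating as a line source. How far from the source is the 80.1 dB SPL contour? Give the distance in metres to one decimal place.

35.0 m

The 5.9 dB drop corresponds to a distance ratio of 10^(5.9/10) for a line source.
r₂ = 9.0·10^((86.0−80.1)/10) = 9.0·10^(5.9/10) = 35.01 m.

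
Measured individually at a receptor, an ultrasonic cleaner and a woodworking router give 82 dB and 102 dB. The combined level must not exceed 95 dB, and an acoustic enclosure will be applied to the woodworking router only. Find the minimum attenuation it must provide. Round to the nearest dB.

Everything except the woodworking router sums to 10^(82/10) = 1.585e+08 in linear terms, 82.00 dB.
To meet 95 dB overall, the treated woodworking router may contribute at most 10^(95/10) − 1.585e+08 = 3.004e+09, i.e. 94.78 dB.
Required insertion loss = 102 − 94.78 = 7.22 dB.

7 dB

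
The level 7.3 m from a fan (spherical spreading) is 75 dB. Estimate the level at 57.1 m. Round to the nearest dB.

57 dB

For a point source, L₂ = L₁ − 20·log₁₀(r₂/r₁).
L₂ = 75 − 20·log₁₀(57.1/7.3) = 75 − 17.866 = 57.13 dB.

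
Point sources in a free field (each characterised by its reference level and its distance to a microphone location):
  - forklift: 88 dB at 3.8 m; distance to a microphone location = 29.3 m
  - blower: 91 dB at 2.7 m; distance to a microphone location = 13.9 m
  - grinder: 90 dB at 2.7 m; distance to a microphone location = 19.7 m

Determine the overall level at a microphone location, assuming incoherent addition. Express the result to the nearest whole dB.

Propagate each source to the receiver with L = L_ref − 20·log₁₀(r/r_ref), then add intensities.
forklift: 88 − 20·log₁₀(29.3/3.8) = 88 − 17.74 = 70.26 dB.
blower: 91 − 20·log₁₀(13.9/2.7) = 91 − 14.23 = 76.77 dB.
grinder: 90 − 20·log₁₀(19.7/2.7) = 90 − 17.26 = 72.74 dB.
Σ 10^(L/10) = 7.690e+07 → L_total = 10·log₁₀(7.690e+07) = 78.86 dB.

79 dB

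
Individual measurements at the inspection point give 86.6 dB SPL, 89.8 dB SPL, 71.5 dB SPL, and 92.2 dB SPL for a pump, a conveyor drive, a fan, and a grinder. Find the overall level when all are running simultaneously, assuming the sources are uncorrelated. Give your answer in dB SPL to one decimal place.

94.9 dB SPL

For uncorrelated sources the intensities add, so convert each level to linear form, sum, and take 10·log₁₀ of the total.
Σ 10^(L/10) = 10^(86.6/10) + 10^(89.8/10) + 10^(71.5/10) + 10^(92.2/10) = 3.086e+09.
L_total = 10·log₁₀(3.086e+09) = 94.89 dB SPL.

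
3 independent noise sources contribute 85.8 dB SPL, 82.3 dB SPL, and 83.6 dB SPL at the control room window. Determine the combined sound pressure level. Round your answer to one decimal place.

For uncorrelated sources the intensities add, so convert each level to linear form, sum, and take 10·log₁₀ of the total.
Σ 10^(L/10) = 10^(85.8/10) + 10^(82.3/10) + 10^(83.6/10) = 7.791e+08.
L_total = 10·log₁₀(7.791e+08) = 88.92 dB SPL.

88.9 dB SPL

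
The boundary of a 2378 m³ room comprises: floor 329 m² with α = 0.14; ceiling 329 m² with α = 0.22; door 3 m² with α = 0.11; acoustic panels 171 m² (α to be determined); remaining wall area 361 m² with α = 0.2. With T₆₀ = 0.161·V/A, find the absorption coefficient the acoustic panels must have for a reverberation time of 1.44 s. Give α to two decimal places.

From T₆₀ = 0.161·V/A, the target T₆₀ = 1.44 s needs A = 0.161·2378/1.44 = 265.87 m².
Absorption from the other surfaces = 329·0.14 + 329·0.22 + 3·0.11 + 361·0.2 = 190.97 m², so the acoustic panels must supply 74.90 m² over 171 m².
α = 74.90/171 = 0.438.

0.44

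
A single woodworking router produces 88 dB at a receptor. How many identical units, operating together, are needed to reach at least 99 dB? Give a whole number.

13

Need L₁ + 10·log₁₀ N ≥ 99, i.e. log₁₀ N ≥ 1.10.
N ≥ 10^(11.0/10) = 12.589, so N = 13.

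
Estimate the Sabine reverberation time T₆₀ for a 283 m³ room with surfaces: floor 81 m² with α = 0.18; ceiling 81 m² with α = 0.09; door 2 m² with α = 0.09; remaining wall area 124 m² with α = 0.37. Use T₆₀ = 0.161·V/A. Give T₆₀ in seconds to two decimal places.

Summing Sᵢαᵢ: 81·0.18 + 81·0.09 + 2·0.09 + 124·0.37 = 67.93 m².
T₆₀ = 0.161·V/A = 0.161·283/67.93 = 0.671 s.

0.67 s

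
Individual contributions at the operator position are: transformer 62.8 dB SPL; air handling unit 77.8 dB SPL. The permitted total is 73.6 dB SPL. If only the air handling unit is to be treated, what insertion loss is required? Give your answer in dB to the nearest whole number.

5 dB

Fixed contribution from the other source: Σ 10^(L/10) = 10^(62.8/10) = 1.905e+06 (62.80 dB SPL).
To meet 73.6 dB SPL overall, the treated air handling unit may contribute at most 10^(73.6/10) − 1.905e+06 = 2.100e+07, i.e. 73.22 dB SPL.
Required insertion loss = 77.8 − 73.22 = 4.58 dB.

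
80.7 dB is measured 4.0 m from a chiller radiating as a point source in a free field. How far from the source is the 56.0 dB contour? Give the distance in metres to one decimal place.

Point-source spreading drops the level by 20·log₁₀(r₂/r₁); inverting, r₂/r₁ = 10^(ΔL/20).
r₂ = 4.0·10^((80.7−56.0)/20) = 4.0·10^(24.7/20) = 68.72 m.

68.7 m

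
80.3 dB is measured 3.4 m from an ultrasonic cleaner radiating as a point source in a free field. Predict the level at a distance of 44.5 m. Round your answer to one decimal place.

Point-source attenuation: ΔL = 20·log₁₀(r₂/r₁) = 20·log₁₀(44.5/3.4) = 22.338 dB.
L₂ = 80.3 − 20·log₁₀(44.5/3.4) = 80.3 − 22.338 = 57.96 dB.

58.0 dB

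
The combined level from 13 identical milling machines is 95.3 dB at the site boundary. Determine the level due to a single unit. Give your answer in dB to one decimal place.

For N identical incoherent sources L_total = L₁ + 10·log₁₀ N, so L₁ = 95.3 − 10·log₁₀(13) = 95.3 − 11.139.

84.2 dB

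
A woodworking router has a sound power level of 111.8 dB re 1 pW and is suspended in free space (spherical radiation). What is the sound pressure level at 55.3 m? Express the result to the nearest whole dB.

The power spreads over a sphere of area 4π·r², so L_p = L_w − 10·log₁₀(4π·r²).
4π·r² = 3.843e+04 m², 10·log₁₀ of that is 45.847 dB.
L_p = 111.8 − 45.847 = 65.95 dB.

66 dB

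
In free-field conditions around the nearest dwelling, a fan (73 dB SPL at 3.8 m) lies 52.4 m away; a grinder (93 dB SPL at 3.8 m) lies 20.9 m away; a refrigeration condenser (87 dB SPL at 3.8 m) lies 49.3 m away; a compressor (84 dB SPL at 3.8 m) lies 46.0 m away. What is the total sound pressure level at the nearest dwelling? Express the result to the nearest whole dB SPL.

Propagate each source to the receiver with L = L_ref − 20·log₁₀(r/r_ref), then add intensities.
fan: 73 − 20·log₁₀(52.4/3.8) = 73 − 22.79 = 50.21 dB SPL.
grinder: 93 − 20·log₁₀(20.9/3.8) = 93 − 14.81 = 78.19 dB SPL.
refrigeration condenser: 87 − 20·log₁₀(49.3/3.8) = 87 − 22.26 = 64.74 dB SPL.
compressor: 84 − 20·log₁₀(46.0/3.8) = 84 − 21.66 = 62.34 dB SPL.
Σ 10^(L/10) = 7.076e+07 → L_total = 10·log₁₀(7.076e+07) = 78.50 dB SPL.

78 dB SPL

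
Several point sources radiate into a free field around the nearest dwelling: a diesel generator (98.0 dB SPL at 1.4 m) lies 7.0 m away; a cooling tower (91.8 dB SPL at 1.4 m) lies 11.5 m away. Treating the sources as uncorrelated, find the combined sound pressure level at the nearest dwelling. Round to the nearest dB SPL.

84 dB SPL

Propagate each source to the receiver with L = L_ref − 20·log₁₀(r/r_ref), then add intensities.
diesel generator: 98.0 − 20·log₁₀(7.0/1.4) = 98.0 − 13.98 = 84.02 dB SPL.
cooling tower: 91.8 − 20·log₁₀(11.5/1.4) = 91.8 − 18.29 = 73.51 dB SPL.
Σ 10^(L/10) = 2.748e+08 → L_total = 10·log₁₀(2.748e+08) = 84.39 dB SPL.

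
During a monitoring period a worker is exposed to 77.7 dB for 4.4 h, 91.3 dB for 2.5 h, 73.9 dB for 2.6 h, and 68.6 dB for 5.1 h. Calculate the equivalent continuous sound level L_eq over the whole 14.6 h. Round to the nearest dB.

Weight each interval's intensity by its duration and average over T = 14.6 h:
Σ tᵢ·10^(Lᵢ/10) = 4.4·10^(77.7/10) + 2.5·10^(91.3/10) + 2.6·10^(73.9/10) + 5.1·10^(68.6/10) = 3.732e+09.
L_eq = 10·log₁₀(3.732e+09/14.6) = 84.08 dB.

84 dB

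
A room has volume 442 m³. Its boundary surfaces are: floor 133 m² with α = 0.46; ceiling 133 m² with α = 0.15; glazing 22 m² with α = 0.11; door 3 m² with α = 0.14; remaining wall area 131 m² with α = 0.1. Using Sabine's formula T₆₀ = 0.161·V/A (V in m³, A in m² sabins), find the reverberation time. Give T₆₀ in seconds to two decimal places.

0.73 s

A = Σ Sᵢαᵢ = 133·0.46 + 133·0.15 + 22·0.11 + 3·0.14 + 131·0.1 = 97.07 m².
T₆₀ = 0.161 × 442 / 97.07 = 0.733 s.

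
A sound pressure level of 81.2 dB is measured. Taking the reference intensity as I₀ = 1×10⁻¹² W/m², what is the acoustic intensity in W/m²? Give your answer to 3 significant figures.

I/I₀ = 10^(81.2/10) = 1.318e+08, so I = 1.318e+08 × 10⁻¹² W/m².

0.000132 W/m²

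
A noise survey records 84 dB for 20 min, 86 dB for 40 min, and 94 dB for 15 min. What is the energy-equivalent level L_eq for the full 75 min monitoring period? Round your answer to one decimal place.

88.9 dB

Weight each interval's intensity by its duration and average over T = 75 min:
Σ tᵢ·10^(Lᵢ/10) = 20·10^(84/10) + 40·10^(86/10) + 15·10^(94/10) = 5.863e+10.
L_eq = 10·log₁₀(5.863e+10/75) = 88.93 dB.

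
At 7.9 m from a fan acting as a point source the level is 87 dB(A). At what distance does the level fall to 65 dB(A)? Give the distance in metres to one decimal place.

For a point source L₁ − L₂ = 20·log₁₀(r₂/r₁), so r₂ = r₁·10^((L₁−L₂)/20).
r₂ = 7.9·10^((87−65)/20) = 7.9·10^(22.0/20) = 99.46 m.

99.5 m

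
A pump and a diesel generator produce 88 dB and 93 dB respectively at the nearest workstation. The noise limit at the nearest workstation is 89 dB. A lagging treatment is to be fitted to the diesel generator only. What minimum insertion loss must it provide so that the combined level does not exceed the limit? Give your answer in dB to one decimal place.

10.9 dB

Everything except the diesel generator sums to 10^(88/10) = 6.310e+08 in linear terms, 88.00 dB.
To meet 89 dB overall, the treated diesel generator may contribute at most 10^(89/10) − 6.310e+08 = 1.634e+08, i.e. 82.13 dB.
Required insertion loss = 93 − 82.13 = 10.87 dB.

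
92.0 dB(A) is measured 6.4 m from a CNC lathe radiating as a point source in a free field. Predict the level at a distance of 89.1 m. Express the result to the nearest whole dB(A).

69 dB(A)

Point-source attenuation: ΔL = 20·log₁₀(r₂/r₁) = 20·log₁₀(89.1/6.4) = 22.874 dB.
L₂ = 92.0 − 20·log₁₀(89.1/6.4) = 92.0 − 22.874 = 69.13 dB(A).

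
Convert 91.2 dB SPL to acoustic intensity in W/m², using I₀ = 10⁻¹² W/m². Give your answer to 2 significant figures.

I = I₀·10^(L/10) = 10⁻¹² × 10^(91.2/10) = 10^(-2.880).

0.0013 W/m²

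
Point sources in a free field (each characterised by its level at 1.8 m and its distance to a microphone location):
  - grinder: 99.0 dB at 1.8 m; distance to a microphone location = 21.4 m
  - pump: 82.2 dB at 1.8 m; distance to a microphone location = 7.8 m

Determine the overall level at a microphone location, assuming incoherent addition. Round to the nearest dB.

First find each source's level at the receiver (point-source: −20·log₁₀(r/r_ref)), then combine on an intensity basis.
grinder: 99.0 − 20·log₁₀(21.4/1.8) = 99.0 − 21.50 = 77.50 dB.
pump: 82.2 − 20·log₁₀(7.8/1.8) = 82.2 − 12.74 = 69.46 dB.
Σ 10^(L/10) = 6.504e+07 → L_total = 10·log₁₀(6.504e+07) = 78.13 dB.

78 dB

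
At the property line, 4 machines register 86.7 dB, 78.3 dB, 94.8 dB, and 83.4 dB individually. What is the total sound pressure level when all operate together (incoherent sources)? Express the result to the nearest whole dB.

96 dB

For uncorrelated sources the intensities add, so convert each level to linear form, sum, and take 10·log₁₀ of the total.
Σ 10^(L/10) = 10^(86.7/10) + 10^(78.3/10) + 10^(94.8/10) + 10^(83.4/10) = 3.774e+09.
L_total = 10·log₁₀(3.774e+09) = 95.77 dB.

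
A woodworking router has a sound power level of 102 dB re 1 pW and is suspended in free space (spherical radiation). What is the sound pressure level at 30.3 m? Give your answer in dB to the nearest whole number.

61 dB

The power spreads over a sphere of area 4π·r², so L_p = L_w − 10·log₁₀(4π·r²).
4π·r² = 1.154e+04 m², 10·log₁₀ of that is 40.621 dB.
L_p = 102 − 40.621 = 61.38 dB.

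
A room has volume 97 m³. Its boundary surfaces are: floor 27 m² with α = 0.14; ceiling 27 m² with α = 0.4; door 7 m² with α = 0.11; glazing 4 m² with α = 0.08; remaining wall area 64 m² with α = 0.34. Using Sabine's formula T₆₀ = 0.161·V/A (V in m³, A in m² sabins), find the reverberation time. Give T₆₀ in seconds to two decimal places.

0.42 s

A = Σ Sᵢαᵢ = 27·0.14 + 27·0.4 + 7·0.11 + 4·0.08 + 64·0.34 = 37.43 m².
T₆₀ = 0.161·V/A = 0.161·97/37.43 = 0.417 s.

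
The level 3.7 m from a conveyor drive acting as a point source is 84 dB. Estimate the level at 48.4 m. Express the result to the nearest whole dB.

62 dB

Point-source attenuation: ΔL = 20·log₁₀(r₂/r₁) = 20·log₁₀(48.4/3.7) = 22.333 dB.
L₂ = 84 − 20·log₁₀(48.4/3.7) = 84 − 22.333 = 61.67 dB.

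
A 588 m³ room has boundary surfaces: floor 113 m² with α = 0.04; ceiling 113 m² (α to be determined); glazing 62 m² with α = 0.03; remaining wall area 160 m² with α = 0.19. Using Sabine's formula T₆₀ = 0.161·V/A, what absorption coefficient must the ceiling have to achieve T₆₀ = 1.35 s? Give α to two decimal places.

From T₆₀ = 0.161·V/A, the target T₆₀ = 1.35 s needs A = 0.161·588/1.35 = 70.12 m².
Absorption from the other surfaces = 113·0.04 + 62·0.03 + 160·0.19 = 36.78 m², so the ceiling must supply 33.34 m² over 113 m².
α = 33.34/113 = 0.295.

0.30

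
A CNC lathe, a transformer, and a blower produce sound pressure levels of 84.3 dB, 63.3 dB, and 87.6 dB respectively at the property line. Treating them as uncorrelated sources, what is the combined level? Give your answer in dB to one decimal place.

89.3 dB

Incoherent sources combine by intensity addition: L_total = 10·log₁₀(Σ 10^(L_i/10)).
Σ 10^(L/10) = 10^(84.3/10) + 10^(63.3/10) + 10^(87.6/10) = 8.467e+08.
L_total = 10·log₁₀(8.467e+08) = 89.28 dB.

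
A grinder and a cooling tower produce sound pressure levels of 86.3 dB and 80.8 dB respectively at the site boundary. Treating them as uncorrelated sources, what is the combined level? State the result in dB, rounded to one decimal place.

For uncorrelated sources the intensities add, so convert each level to linear form, sum, and take 10·log₁₀ of the total.
Σ 10^(L/10) = 10^(86.3/10) + 10^(80.8/10) = 5.468e+08.
L_total = 10·log₁₀(5.468e+08) = 87.38 dB.

87.4 dB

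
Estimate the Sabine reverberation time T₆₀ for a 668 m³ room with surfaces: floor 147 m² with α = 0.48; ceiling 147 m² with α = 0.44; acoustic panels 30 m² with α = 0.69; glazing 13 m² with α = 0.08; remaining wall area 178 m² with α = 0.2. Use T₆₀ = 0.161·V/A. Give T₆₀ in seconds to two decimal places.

A = Σ Sᵢαᵢ = 147·0.48 + 147·0.44 + 30·0.69 + 13·0.08 + 178·0.2 = 192.58 m².
T₆₀ = 0.161 × 668 / 192.58 = 0.558 s.

0.56 s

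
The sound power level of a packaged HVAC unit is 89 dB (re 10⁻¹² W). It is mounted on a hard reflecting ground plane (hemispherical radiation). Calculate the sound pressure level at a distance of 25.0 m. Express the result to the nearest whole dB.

53 dB

L_p = L_w − 10·log₁₀(2π·r²) with r = 25.0 m.
2π·r² = 3927 m², 10·log₁₀ of that is 35.941 dB.
L_p = 89 − 35.941 = 53.06 dB.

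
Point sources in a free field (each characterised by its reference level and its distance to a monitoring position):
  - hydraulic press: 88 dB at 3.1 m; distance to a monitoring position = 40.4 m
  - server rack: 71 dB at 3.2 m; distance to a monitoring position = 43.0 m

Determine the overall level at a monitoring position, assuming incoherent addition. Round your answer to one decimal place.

Apply inverse-square spreading to bring every level to the receiver, then sum 10^(L/10).
hydraulic press: 88 − 20·log₁₀(40.4/3.1) = 88 − 22.30 = 65.70 dB.
server rack: 71 − 20·log₁₀(43.0/3.2) = 71 − 22.57 = 48.43 dB.
Σ 10^(L/10) = 3.785e+06 → L_total = 10·log₁₀(3.785e+06) = 65.78 dB.

65.8 dB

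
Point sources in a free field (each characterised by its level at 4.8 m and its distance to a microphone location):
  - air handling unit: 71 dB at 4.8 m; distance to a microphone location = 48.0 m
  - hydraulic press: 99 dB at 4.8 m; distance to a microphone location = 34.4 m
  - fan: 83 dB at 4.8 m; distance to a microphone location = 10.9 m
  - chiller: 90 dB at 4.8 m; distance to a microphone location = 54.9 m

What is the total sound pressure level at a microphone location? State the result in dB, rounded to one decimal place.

83.0 dB

Propagate each source to the receiver with L = L_ref − 20·log₁₀(r/r_ref), then add intensities.
air handling unit: 71 − 20·log₁₀(48.0/4.8) = 71 − 20.00 = 51.00 dB.
hydraulic press: 99 − 20·log₁₀(34.4/4.8) = 99 − 17.11 = 81.89 dB.
fan: 83 − 20·log₁₀(10.9/4.8) = 83 − 7.12 = 75.88 dB.
chiller: 90 − 20·log₁₀(54.9/4.8) = 90 − 21.17 = 68.83 dB.
Σ 10^(L/10) = 2.011e+08 → L_total = 10·log₁₀(2.011e+08) = 83.03 dB.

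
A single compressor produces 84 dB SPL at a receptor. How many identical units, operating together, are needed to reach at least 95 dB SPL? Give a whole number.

13

N identical sources give L₁ + 10·log₁₀ N, so require 10·log₁₀ N ≥ 95 − 84 = 11.0 dB.
N ≥ 10^(11.0/10) = 12.589, so N = 13.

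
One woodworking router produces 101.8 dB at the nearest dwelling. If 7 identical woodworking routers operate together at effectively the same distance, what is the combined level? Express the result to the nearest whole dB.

110 dB

N identical incoherent sources raise the level by 10·log₁₀ N.
L_total = 101.8 + 10·log₁₀(7) = 101.8 + 8.451 = 110.25 dB.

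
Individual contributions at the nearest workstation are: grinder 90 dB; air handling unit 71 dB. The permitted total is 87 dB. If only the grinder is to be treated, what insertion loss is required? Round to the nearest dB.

3 dB

Everything except the grinder sums to 10^(71/10) = 1.259e+07 in linear terms, 71.00 dB.
To meet 87 dB overall, the treated grinder may contribute at most 10^(87/10) − 1.259e+07 = 4.886e+08, i.e. 86.89 dB.
So the grinder must be reduced from 90 to 86.89 dB: IL = 3.11 dB.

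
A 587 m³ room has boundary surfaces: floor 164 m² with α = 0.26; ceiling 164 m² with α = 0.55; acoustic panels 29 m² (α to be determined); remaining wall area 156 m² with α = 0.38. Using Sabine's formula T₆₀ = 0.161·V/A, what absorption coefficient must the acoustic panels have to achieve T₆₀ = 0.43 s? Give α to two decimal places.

0.95

From T₆₀ = 0.161·V/A, the target T₆₀ = 0.43 s needs A = 0.161·587/0.43 = 219.78 m².
Absorption from the other surfaces = 164·0.26 + 164·0.55 + 156·0.38 = 192.12 m², so the acoustic panels must supply 27.66 m² over 29 m².
α = 27.66/29 = 0.954.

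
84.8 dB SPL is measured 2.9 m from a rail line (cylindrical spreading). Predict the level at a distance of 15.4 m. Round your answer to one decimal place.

Line-source attenuation: ΔL = 10·log₁₀(r₂/r₁) = 10·log₁₀(15.4/2.9) = 7.251 dB.
L₂ = 84.8 − 10·log₁₀(15.4/2.9) = 84.8 − 7.251 = 77.55 dB SPL.

77.5 dB SPL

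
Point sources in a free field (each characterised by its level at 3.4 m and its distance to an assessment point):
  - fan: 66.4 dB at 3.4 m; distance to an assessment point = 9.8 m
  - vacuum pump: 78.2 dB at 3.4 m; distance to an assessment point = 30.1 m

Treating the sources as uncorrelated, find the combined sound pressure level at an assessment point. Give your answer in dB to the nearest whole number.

Propagate each source to the receiver with L = L_ref − 20·log₁₀(r/r_ref), then add intensities.
fan: 66.4 − 20·log₁₀(9.8/3.4) = 66.4 − 9.19 = 57.21 dB.
vacuum pump: 78.2 − 20·log₁₀(30.1/3.4) = 78.2 − 18.94 = 59.26 dB.
Σ 10^(L/10) = 1.368e+06 → L_total = 10·log₁₀(1.368e+06) = 61.36 dB.

61 dB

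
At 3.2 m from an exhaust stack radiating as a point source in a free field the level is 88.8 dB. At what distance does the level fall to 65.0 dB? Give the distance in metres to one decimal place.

49.6 m

For a point source L₁ − L₂ = 20·log₁₀(r₂/r₁), so r₂ = r₁·10^((L₁−L₂)/20).
r₂ = 3.2·10^((88.8−65.0)/20) = 3.2·10^(23.8/20) = 49.56 m.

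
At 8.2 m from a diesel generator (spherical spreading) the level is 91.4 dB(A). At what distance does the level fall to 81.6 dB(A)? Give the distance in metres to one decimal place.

25.3 m

For a point source L₁ − L₂ = 20·log₁₀(r₂/r₁), so r₂ = r₁·10^((L₁−L₂)/20).
r₂ = 8.2·10^((91.4−81.6)/20) = 8.2·10^(9.8/20) = 25.34 m.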